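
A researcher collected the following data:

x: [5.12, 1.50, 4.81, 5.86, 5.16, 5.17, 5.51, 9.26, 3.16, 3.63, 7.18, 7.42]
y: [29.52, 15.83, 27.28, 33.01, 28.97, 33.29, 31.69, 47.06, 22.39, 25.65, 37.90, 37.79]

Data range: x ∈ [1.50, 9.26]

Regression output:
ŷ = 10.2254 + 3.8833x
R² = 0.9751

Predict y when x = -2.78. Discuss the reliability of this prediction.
ŷ = -0.5702, but this is extrapolation (below the data range [1.50, 9.26]) and may be unreliable.

Prediction calculation:
ŷ = 10.2254 + 3.8833 × (-2.78)
ŷ = -0.5702

Reliability:
- Data range: x ∈ [1.50, 9.26]
- Prediction point: x = -2.78 is 4.28 units below the observed range → this is EXTRAPOLATION, not interpolation

Why that matters here:
- There are no observations near this x to validate the fitted line there
- The linear relationship may not hold outside the observed range

A defensible statement: 'if the linear trend continued to x = -2.78, y would be about -0.5702' — the premise is untested.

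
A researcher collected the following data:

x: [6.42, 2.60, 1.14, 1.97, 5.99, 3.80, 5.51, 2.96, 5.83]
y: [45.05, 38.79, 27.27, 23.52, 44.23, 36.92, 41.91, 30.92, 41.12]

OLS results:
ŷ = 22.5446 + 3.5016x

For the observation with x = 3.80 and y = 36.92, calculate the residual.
Residual = 1.0693

The residual is the difference between the actual value and the predicted value:

Residual = y - ŷ

Step 1: Calculate predicted value
ŷ = 22.5446 + 3.5016 × 3.80
ŷ = 35.8507

Step 2: Calculate residual
Residual = 36.92 - 35.8507
Residual = 1.0693

The residual is positive, so the observed y = 36.92 sits above the regression line (the line underestimates it by 1.0693).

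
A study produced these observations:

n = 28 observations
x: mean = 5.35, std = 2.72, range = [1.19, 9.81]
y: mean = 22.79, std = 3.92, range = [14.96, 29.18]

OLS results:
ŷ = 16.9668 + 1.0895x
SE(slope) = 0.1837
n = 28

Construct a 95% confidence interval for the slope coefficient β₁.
The 95% CI for β₁ is (0.7119, 1.4671)

Confidence interval for the slope:

The 95% CI for β₁ is: β̂₁ ± t*(α/2, n-2) × SE(β̂₁)

Step 1: Find critical t-value
- Confidence level = 0.95
- Degrees of freedom = n - 2 = 28 - 2 = 26
- t*(α/2, 26) = 2.0555

Step 2: Calculate margin of error
Margin = 2.0555 × 0.1837 = 0.3776

Step 3: Construct interval
CI = 1.0895 ± 0.3776
CI = (0.7119, 1.4671)

Interpretation: We are 95% confident that the true slope β₁ lies between 0.7119 and 1.4671.
The interval does not include 0, suggesting a significant linear relationship.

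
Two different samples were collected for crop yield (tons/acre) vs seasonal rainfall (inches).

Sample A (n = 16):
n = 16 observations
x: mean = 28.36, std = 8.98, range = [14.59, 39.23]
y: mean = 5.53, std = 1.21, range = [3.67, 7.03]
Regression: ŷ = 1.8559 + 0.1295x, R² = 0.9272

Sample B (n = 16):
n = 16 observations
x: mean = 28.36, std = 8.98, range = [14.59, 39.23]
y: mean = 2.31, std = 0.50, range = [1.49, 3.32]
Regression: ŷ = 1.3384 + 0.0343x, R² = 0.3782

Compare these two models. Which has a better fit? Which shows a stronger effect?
Model A has the better fit (R² = 0.9272 vs 0.3782). Model A shows the stronger effect (|β₁| = 0.1295 vs 0.0343).

Model Comparison:

Goodness of fit (R²):
- Model A: R² = 0.9272 → 92.72% of variance in crop yield explained
- Model B: R² = 0.3782 → 37.82% of variance in crop yield explained
- 0.9272 > 0.3782 → Model A has the better fit

Which has the larger per-inch effect? (|β₁|)
- Model A: β₁ = 0.1295 → predicted crop yield rises 0.1295 tons/acre per additional inch of rainfall
- Model B: β₁ = 0.0343 → predicted crop yield rises 0.0343 tons/acre per additional inch of rainfall
- |0.1295| > |0.0343| → Model A shows the stronger marginal effect

Note: R² measures how tightly points cluster around the line; β₁ measures how steep the line is — they answer different questions.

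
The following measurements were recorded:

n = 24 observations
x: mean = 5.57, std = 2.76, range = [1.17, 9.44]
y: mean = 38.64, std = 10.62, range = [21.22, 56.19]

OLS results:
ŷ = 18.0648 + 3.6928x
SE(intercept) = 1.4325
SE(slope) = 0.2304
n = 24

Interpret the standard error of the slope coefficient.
SE(slope) = 0.2304 measures the uncertainty in the estimated slope. The coefficient is estimated precisely (SE/|β̂₁| = 6.2%).

SE(β̂₁) = 0.2304 says: if we drew many samples of n = 24 from the same population and refit each time, the fitted slopes would scatter with a standard deviation of roughly 0.2304 around the true β₁.

Relative precision:
- SE / |β̂₁| = 0.2304 / 3.6928 = 6.2%
- Rule of thumb (under 20%: precise; 20% to under 50%: moderately precise; 50% or more: imprecise) → precise

Rough 95% range (±2 SE): 3.6928 ± 0.4608 → (3.2320, 4.1536).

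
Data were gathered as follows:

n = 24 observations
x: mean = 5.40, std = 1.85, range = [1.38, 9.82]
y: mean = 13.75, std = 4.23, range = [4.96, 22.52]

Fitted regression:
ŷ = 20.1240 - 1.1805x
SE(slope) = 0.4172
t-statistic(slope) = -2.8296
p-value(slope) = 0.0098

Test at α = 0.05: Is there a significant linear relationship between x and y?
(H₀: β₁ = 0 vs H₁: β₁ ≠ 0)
Since p-value = 0.0098 < α = 0.05, reject H₀ — the slope is significantly different from 0.

Hypothesis test for the slope coefficient:

H₀: β₁ = 0 (no linear relationship)
H₁: β₁ ≠ 0 (linear relationship exists)

Test statistic: t = β̂₁ / SE(β̂₁) = -1.1805 / 0.4172 = -2.8296

With df = 22, the two-sided p-value for |t| = 2.8296 is 0.0098.

Decision rule: reject H₀ if p-value < α.
p-value = 0.0098 < α = 0.05 → reject H₀.

Conclusion: the linear association between x and y is significant at the 5% level.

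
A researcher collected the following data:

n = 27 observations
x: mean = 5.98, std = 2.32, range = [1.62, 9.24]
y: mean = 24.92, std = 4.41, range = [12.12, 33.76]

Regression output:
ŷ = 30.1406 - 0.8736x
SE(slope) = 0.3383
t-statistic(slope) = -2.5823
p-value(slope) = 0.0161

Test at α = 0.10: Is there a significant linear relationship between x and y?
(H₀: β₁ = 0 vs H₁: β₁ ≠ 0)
Reject H₀: p-value = 0.0161 < α = 0.10. The linear relationship is significant at the 10% level.

Hypothesis test for the slope coefficient:

H₀: β₁ = 0 (no linear relationship)
H₁: β₁ ≠ 0 (linear relationship exists)

Test statistic: t = β̂₁ / SE(β̂₁) = -0.8736 / 0.3383 = -2.5823

p = 0.0161: how often a slope estimate this far from 0 (in SE units) would arise by chance if β₁ were truly 0.

Decision rule: reject H₀ if p-value < α.
p-value = 0.0161 < α = 0.10 → reject H₀.

There is sufficient evidence at the 10% significance level to conclude that a linear relationship exists between x and y.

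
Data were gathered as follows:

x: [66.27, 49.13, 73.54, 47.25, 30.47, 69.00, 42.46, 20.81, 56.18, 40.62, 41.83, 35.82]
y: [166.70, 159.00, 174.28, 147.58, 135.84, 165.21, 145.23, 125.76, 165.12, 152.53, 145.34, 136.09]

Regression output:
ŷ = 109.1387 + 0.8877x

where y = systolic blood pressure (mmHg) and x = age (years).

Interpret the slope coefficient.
For each additional year of age, predicted blood pressure increases by approximately 0.8877 mmHg.

The slope coefficient β₁ = 0.8877 represents the marginal effect of age on blood pressure.

Interpretation:
- Age up by 1 year → predicted blood pressure increases by 0.8877 mmHg
- The effect is assumed constant over the observed range of x (linearity)
- The slope describes association in these data, not necessarily a causal effect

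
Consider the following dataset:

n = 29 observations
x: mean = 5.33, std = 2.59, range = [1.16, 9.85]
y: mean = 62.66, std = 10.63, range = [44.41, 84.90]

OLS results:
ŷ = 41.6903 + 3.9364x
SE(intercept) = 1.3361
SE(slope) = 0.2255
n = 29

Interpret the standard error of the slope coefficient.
SE(slope) = 0.2255 measures the uncertainty in the estimated slope. The coefficient is estimated precisely (SE/|β̂₁| = 5.7%).

What SE measures:
- The standard error quantifies the sampling variability of the coefficient estimate
- It is the estimated standard deviation of β̂₁ across hypothetical repeated samples of the same size
- Smaller SE → more precise estimate

Relative precision:
- SE / |β̂₁| = 0.2255 / 3.9364 = 5.7%
- Rule of thumb (under 20%: precise; 20% to under 50%: moderately precise; 50% or more: imprecise) → precise

Link to the t-test: t = β̂₁ / SE(β̂₁) = 3.9364 / 0.2255 = 17.4563, the statistic for H₀: β₁ = 0.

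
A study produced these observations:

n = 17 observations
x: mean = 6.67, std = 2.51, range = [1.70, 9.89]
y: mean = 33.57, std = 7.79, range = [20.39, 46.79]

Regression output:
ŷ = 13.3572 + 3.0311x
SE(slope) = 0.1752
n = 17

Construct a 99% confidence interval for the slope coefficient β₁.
The 99% CI for β₁ is (2.5148, 3.5474)

Confidence interval for the slope:

The 99% CI for β₁ is: β̂₁ ± t*(α/2, n-2) × SE(β̂₁)

Step 1: Find critical t-value
- Confidence level = 0.99
- Degrees of freedom = n - 2 = 17 - 2 = 15
- t*(α/2, 15) = 2.9467

Step 2: Calculate margin of error
Margin = 2.9467 × 0.1752 = 0.5163

Step 3: Construct interval
CI = 3.0311 ± 0.5163
CI = (2.5148, 3.5474)

Interpretation: We are 99% confident that the true slope β₁ lies between 2.5148 and 3.5474.
The interval does not include 0, suggesting a significant linear relationship.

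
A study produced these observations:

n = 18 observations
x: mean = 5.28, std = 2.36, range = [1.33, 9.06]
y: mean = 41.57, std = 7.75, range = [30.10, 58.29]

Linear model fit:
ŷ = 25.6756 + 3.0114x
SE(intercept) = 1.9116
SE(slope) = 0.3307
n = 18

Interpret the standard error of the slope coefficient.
The slope 3.0114 is pinned down to within about ±0.3307 (one SE) by these data — relative uncertainty 11.0%, i.e. precise.

SE(β̂₁) = s / √Sxx, where s is the residual standard deviation and Sxx = Σ(x − x̄)². It is the yardstick for how far β̂₁ = 3.0114 could plausibly be from the true slope.

Relative precision:
- SE / |β̂₁| = 0.3307 / 3.0114 = 11.0%
- Rule of thumb (under 20%: precise; 20% to under 50%: moderately precise; 50% or more: imprecise) → precise

Link to the t-test: t = β̂₁ / SE(β̂₁) = 3.0114 / 0.3307 = 9.1061, the statistic for H₀: β₁ = 0.

What drives SE(β̂₁): more residual scatter → larger SE; larger n (here n = 18) → smaller SE; wider spread of x values → smaller SE.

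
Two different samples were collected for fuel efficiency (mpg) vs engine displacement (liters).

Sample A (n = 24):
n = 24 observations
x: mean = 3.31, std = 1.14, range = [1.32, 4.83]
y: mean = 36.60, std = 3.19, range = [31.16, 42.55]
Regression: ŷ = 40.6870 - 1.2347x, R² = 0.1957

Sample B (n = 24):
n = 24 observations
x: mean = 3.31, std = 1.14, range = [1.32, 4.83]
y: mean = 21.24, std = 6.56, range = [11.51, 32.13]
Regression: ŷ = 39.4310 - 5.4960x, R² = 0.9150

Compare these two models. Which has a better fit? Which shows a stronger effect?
Model B has the better fit (R² = 0.9150 vs 0.1957). Model B shows the stronger effect (|β₁| = 5.4960 vs 1.2347).

Model Comparison:

Fit — compare R²:
- Model A: R² = 0.1957 → 19.57% of variance in fuel efficiency explained
- Model B: R² = 0.9150 → 91.50% of variance in fuel efficiency explained
- 0.9150 > 0.1957 → Model B has the better fit

Strength of effect — compare |β₁|:
- Model A: β₁ = -1.2347 → predicted fuel efficiency falls 1.2347 mpg per additional liter of engine displacement
- Model B: β₁ = -5.4960 → predicted fuel efficiency falls 5.4960 mpg per additional liter of engine displacement
- |-1.2347| < |-5.4960| → Model B shows the stronger marginal effect

Note: A better fit (higher R²) doesn't necessarily mean a more important relationship.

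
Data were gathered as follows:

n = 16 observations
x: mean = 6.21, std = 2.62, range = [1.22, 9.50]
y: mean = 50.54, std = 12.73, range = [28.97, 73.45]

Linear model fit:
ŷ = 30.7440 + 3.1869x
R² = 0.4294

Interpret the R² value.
The model explains 42.94% of the variance in y (R² = 0.4294), leaving 57.06% unexplained; the fit is moderate.

The coefficient of determination R² is the fraction of the total variation in y that the fitted line accounts for.

Here R² = 0.4294:
- Explained: 42.94% of the variation in y
- Unexplained (residual): 100% − 42.94% = 57.06%
- Rule of thumb (below 0.3 weak; 0.3 to below 0.7 moderate; 0.7 and above strong) → moderate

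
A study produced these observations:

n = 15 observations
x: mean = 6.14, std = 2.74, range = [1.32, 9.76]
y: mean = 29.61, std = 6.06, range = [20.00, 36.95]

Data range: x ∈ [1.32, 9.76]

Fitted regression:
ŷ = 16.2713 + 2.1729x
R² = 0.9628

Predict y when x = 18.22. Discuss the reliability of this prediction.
The equation gives ŷ = 55.8615; however x = 18.22 is 8.46 units above the observed range, so this extrapolated value should not be trusted.

Prediction calculation:
ŷ = 16.2713 + 2.1729 × 18.22
ŷ = 55.8615

Reliability:
- Data range: x ∈ [1.32, 9.76]
- Prediction point: x = 18.22 is 8.46 units above the observed range → this is EXTRAPOLATION, not interpolation

Why that matters here:
- Real relationships often flatten, saturate, or turn nonlinear at extremes
- R² describes fit only over the sampled x values; it says nothing about behaviour beyond them
- The linear relationship may not hold outside the observed range

The R² = 0.9628 only validates the fit within [1.32, 9.76]; treat ŷ = 55.8615 with caution.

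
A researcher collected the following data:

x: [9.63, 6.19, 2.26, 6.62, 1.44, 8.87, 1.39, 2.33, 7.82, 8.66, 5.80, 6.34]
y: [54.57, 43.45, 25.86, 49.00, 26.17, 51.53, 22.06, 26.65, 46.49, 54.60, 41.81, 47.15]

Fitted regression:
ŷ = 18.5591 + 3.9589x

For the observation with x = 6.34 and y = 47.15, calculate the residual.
Residual = 3.4915

The residual is the difference between the actual value and the predicted value:

Residual = y - ŷ

Step 1: Calculate predicted value
ŷ = 18.5591 + 3.9589 × 6.34
ŷ = 43.6585

Step 2: Calculate residual
Residual = 47.15 - 43.6585
Residual = 3.4915

Sign check: y > ŷ, so the point is above the line and the fit underestimates here.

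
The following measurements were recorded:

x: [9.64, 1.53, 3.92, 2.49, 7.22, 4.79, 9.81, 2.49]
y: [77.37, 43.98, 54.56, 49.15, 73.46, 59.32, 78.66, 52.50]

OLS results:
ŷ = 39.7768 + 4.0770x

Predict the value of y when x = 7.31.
ŷ = 69.5797

Plug x = 7.31 into the fitted line:

ŷ = 39.7768 + 4.0770 × 7.31
ŷ = 39.7768 + 29.8029
ŷ = 69.5797

This is the fitted mean response at that x — an individual observation would come with a wider prediction interval.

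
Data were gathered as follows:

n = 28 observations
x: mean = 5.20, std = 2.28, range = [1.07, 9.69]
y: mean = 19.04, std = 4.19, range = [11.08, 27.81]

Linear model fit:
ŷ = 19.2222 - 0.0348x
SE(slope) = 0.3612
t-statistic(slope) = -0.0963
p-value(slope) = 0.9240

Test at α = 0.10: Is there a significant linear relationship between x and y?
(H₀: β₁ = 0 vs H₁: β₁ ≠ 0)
Since p-value = 0.9240 ≥ α = 0.10, fail to reject H₀ — the slope is not significantly different from 0.

Hypothesis test for the slope coefficient:

H₀: β₁ = 0 (no linear relationship)
H₁: β₁ ≠ 0 (linear relationship exists)

Test statistic: t = β̂₁ / SE(β̂₁) = -0.0348 / 0.3612 = -0.0963

The p-value (0.9240) is the probability, under H₀, of a t-statistic at least as extreme as |t| = 0.0963 (two-sided, df = n − 2 = 26).

Decision rule: reject H₀ if p-value < α.
p-value = 0.9240 ≥ α = 0.10 → fail to reject H₀.

There is not sufficient evidence at the 10% significance level to conclude that a linear relationship exists between x and y.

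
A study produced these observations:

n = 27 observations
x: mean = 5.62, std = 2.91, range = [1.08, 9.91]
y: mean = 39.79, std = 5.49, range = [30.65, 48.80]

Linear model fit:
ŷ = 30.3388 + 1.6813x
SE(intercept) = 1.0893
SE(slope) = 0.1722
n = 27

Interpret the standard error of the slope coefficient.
SE(slope) = 0.1722 measures the uncertainty in the estimated slope. The coefficient is estimated precisely (SE/|β̂₁| = 10.2%).

SE(β̂₁) = 0.1722 says: if we drew many samples of n = 27 from the same population and refit each time, the fitted slopes would scatter with a standard deviation of roughly 0.1722 around the true β₁.

Relative precision:
- SE / |β̂₁| = 0.1722 / 1.6813 = 10.2%
- Rule of thumb (under 20%: precise; 20% to under 50%: moderately precise; 50% or more: imprecise) → precise

Rough 95% range (±2 SE): 1.6813 ± 0.3444 → (1.3369, 2.0257).

What drives SE(β̂₁): wider spread of x values → smaller SE; more residual scatter → larger SE.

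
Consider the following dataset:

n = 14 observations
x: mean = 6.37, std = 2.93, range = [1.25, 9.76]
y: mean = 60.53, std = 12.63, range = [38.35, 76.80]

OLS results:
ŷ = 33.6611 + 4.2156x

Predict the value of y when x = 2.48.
ŷ = 44.1158

x = 2.48 lies inside the observed range [1.25, 9.76], so the fitted equation applies directly:

ŷ = 33.6611 + 4.2156 × 2.48
ŷ = 33.6611 + 10.4547
ŷ = 44.1158

This is the fitted mean response at that x — an individual observation would come with a wider prediction interval.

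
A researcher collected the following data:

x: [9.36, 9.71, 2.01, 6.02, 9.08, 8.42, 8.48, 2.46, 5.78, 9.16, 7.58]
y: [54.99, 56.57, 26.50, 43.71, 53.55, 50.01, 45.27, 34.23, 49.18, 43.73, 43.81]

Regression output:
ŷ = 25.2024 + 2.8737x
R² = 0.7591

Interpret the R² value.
The model explains 75.91% of the variance in y (R² = 0.7591), leaving 24.09% unexplained; the fit is strong.

The coefficient of determination R² is the fraction of the total variation in y that the fitted line accounts for.

Here R² = 0.7591:
- Explained: 75.91% of the variation in y
- Unexplained (residual): 100% − 75.91% = 24.09%
- Rule of thumb (below 0.3 weak; 0.3 to below 0.7 moderate; 0.7 and above strong) → strong

Note: R² never decreases when predictors are added, so it should not be used alone to compare models of different size.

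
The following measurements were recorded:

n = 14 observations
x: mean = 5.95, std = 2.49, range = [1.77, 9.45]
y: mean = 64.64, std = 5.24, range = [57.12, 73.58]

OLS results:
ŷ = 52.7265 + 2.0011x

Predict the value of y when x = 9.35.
ŷ = 71.4368

Plug x = 9.35 into the fitted line:

ŷ = 52.7265 + 2.0011 × 9.35
ŷ = 52.7265 + 18.7103
ŷ = 71.4368

This is the fitted mean response at that x — an individual observation would come with a wider prediction interval.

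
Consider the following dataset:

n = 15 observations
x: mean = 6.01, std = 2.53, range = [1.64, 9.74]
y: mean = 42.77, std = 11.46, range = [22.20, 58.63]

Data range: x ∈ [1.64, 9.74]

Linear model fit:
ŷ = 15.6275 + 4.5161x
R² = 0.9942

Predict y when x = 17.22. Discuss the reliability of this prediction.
The equation gives ŷ = 93.3947; however x = 17.22 is 7.48 units above the observed range, so this extrapolated value should not be trusted.

Prediction calculation:
ŷ = 15.6275 + 4.5161 × 17.22
ŷ = 93.3947

Reliability:
- Data range: x ∈ [1.64, 9.74]
- Prediction point: x = 17.22 is 7.48 units above the observed range → this is EXTRAPOLATION, not interpolation

Why that matters here:
- The linear relationship may not hold outside the observed range
- R² describes fit only over the sampled x values; it says nothing about behaviour beyond them
- The standard error of prediction grows with (x − x̄)², and x = 17.22 is far from x̄ = 6.01

The R² = 0.9942 only validates the fit within [1.64, 9.74]; treat ŷ = 93.3947 with caution.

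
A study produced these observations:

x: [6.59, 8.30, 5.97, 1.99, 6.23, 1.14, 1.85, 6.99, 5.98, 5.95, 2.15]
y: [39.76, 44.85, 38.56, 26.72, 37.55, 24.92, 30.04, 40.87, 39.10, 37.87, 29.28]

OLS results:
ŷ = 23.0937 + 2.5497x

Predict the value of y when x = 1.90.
ŷ = 27.9381

To predict y for x = 1.90, substitute into the regression equation:

ŷ = 23.0937 + 2.5497 × 1.90
ŷ = 23.0937 + 4.8444
ŷ = 27.9381

This is a point prediction; actual observations scatter around it by roughly the residual standard deviation.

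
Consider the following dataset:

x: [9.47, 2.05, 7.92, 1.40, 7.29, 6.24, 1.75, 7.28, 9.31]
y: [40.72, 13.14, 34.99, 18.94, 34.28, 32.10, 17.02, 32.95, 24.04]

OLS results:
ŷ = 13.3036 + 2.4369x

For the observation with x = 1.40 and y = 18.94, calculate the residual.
Residual = 2.2247

The residual is the difference between the actual value and the predicted value:

Residual = y - ŷ

Step 1: Calculate predicted value
ŷ = 13.3036 + 2.4369 × 1.40
ŷ = 16.7153

Step 2: Calculate residual
Residual = 18.94 - 16.7153
Residual = 2.2247

Interpretation: the model underestimates the actual value by 2.2247 at this point (positive residual → observation lies above the fitted line).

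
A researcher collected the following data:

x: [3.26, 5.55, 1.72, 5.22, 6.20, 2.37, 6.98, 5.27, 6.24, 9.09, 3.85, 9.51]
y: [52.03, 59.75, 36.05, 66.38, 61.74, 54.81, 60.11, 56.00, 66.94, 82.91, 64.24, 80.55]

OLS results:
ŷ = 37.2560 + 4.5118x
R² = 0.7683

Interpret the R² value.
About 76.83% of the variability in y is accounted for by the regression on x (R² = 0.7683) — a strong linear fit.

R² = 1 − SS_res/SS_tot compares the residual scatter to the total scatter of y about its mean.

Here R² = 0.7683:
- Explained: 76.83% of the variation in y
- Unexplained (residual): 100% − 76.83% = 23.17%
- Rule of thumb (below 0.3 weak; 0.3 to below 0.7 moderate; 0.7 and above strong) → strong

Equivalently, for simple linear regression R² = r², so |r| = √0.7683 ≈ 0.8765.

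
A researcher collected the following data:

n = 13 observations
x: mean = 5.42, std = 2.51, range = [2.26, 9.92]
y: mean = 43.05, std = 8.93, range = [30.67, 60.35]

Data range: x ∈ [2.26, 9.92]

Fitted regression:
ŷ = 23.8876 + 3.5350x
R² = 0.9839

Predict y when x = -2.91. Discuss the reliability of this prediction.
ŷ = 13.6008 (extrapolation — x = -2.91 lies outside [2.26, 9.92], so reliability is low).

Prediction calculation:
ŷ = 23.8876 + 3.5350 × (-2.91)
ŷ = 13.6008

Reliability:
- Data range: x ∈ [2.26, 9.92]
- Prediction point: x = -2.91 is 5.17 units below the observed range → this is EXTRAPOLATION, not interpolation

Why that matters here:
- The linear relationship may not hold outside the observed range
- The standard error of prediction grows with (x − x̄)², and x = -2.91 is far from x̄ = 5.42
- R² describes fit only over the sampled x values; it says nothing about behaviour beyond them

A defensible statement: 'if the linear trend continued to x = -2.91, y would be about 13.6008' — the premise is untested.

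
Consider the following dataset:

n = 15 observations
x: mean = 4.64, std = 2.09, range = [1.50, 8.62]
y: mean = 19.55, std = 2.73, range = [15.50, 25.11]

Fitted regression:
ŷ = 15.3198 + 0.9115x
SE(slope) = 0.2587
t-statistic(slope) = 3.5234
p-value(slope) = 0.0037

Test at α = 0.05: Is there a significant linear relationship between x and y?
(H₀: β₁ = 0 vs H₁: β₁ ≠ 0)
Since p-value = 0.0037 < α = 0.05, reject H₀ — the slope is significantly different from 0.

Hypothesis test for the slope coefficient:

H₀: β₁ = 0 (no linear relationship)
H₁: β₁ ≠ 0 (linear relationship exists)

Test statistic: t = β̂₁ / SE(β̂₁) = 0.9115 / 0.2587 = 3.5234

With df = 13, the two-sided p-value for |t| = 3.5234 is 0.0037.

Decision rule: reject H₀ if p-value < α.
p-value = 0.0037 < α = 0.05 → reject H₀.

Conclusion: the linear association between x and y is significant at the 5% level.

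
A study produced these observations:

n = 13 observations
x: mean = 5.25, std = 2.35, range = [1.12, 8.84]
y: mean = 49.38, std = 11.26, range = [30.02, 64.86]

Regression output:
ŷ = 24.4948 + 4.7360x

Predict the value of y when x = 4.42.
ŷ = 45.4279

Plug x = 4.42 into the fitted line:

ŷ = 24.4948 + 4.7360 × 4.42
ŷ = 24.4948 + 20.9331
ŷ = 45.4279

This is the fitted mean response at that x — an individual observation would come with a wider prediction interval.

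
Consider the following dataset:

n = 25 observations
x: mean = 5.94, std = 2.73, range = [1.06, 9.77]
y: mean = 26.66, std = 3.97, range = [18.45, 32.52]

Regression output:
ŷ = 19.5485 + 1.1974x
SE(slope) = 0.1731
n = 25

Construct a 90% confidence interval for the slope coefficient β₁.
The 90% CI for β₁ is (0.9007, 1.4941)

Confidence interval for the slope:

The 90% CI for β₁ is: β̂₁ ± t*(α/2, n-2) × SE(β̂₁)

Step 1: Find critical t-value
- Confidence level = 0.9
- Degrees of freedom = n - 2 = 25 - 2 = 23
- t*(α/2, 23) = 1.7139

Step 2: Calculate margin of error
Margin = 1.7139 × 0.1731 = 0.2967

Step 3: Construct interval
CI = 1.1974 ± 0.2967
CI = (0.9007, 1.4941)

Interpretation: We are 90% confident that the true slope β₁ lies between 0.9007 and 1.4941.
The interval does not include 0, suggesting a significant linear relationship.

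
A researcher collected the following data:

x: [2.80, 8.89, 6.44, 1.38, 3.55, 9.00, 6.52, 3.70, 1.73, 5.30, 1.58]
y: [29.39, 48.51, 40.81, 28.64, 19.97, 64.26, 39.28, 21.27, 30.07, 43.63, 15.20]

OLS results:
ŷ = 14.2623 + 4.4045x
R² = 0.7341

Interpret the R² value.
The model explains 73.41% of the variance in y (R² = 0.7341), leaving 26.59% unexplained; the fit is strong.

R² = 1 − SS_res/SS_tot compares the residual scatter to the total scatter of y about its mean.

Here R² = 0.7341:
- Explained: 73.41% of the variation in y
- Unexplained (residual): 100% − 73.41% = 26.59%
- Rule of thumb (below 0.3 weak; 0.3 to below 0.7 moderate; 0.7 and above strong) → strong

Note: R² never decreases when predictors are added, so it should not be used alone to compare models of different size.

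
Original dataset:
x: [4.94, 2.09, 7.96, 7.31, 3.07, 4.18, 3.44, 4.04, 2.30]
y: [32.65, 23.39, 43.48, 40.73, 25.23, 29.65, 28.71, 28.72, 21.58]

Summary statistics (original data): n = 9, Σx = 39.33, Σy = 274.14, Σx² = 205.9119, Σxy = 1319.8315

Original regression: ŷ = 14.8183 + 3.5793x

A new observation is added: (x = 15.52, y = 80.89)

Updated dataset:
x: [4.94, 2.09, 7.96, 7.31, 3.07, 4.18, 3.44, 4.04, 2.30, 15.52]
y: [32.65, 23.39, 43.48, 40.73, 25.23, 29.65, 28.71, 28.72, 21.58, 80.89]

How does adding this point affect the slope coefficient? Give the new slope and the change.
Adding the point moves β₁ from 3.5793 to 4.3028, i.e. it increases by 0.7235 (+20.2%).

x = 15.52 lies well outside the original x-range [2.09, 7.96] (x̄ ≈ 4.37), so this observation has high leverage and can move the slope substantially.

Step 1: Update the sums with the new point (n goes from 9 to 10)
Σx  = 39.33 + 15.52 = 54.85
Σy  = 274.14 + 80.89 = 355.03
Σx² = 205.9119 + 15.52² = 205.9119 + 240.8704 = 446.7823
Σxy = 1319.8315 + 15.52×80.89 = 1319.8315 + 1255.4128 = 2575.2443

Step 2: Recompute the slope with b₁ = (nΣxy − ΣxΣy) / (nΣx² − (Σx)²)
Numerator   = 10×2575.2443 − 54.85×355.03 = 25752.4430 − 19473.3955 = 6279.0475
Denominator = 10×446.7823 − 54.85² = 4467.8230 − 3008.5225 = 1459.3005
b₁(new) = 6279.0475 / 1459.3005 = 4.3028

(Same formula on the original sums: (9×1319.8315 − 39.33×274.14) / (9×205.9119 − 39.33²) = 1096.5573 / 306.3582 = 3.5793, matching the given fit.)

Step 3: Change in slope
Δβ₁ = 4.3028 − 3.5793 = +0.7235
Relative change = +0.7235 / 3.5793 × 100% = +20.2%
→ the slope increases when the point is added.

Because the point sits above the extension of the original line at a high-leverage x, it tilts the fit up.
In practice: check such a point for data-entry or measurement error.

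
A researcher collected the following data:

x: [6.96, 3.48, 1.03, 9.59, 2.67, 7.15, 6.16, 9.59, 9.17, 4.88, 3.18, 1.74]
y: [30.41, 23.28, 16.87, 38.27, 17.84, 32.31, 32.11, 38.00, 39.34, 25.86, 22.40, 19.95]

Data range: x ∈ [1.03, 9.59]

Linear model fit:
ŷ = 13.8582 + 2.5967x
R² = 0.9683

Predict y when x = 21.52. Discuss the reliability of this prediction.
ŷ = 69.7392 (extrapolation — x = 21.52 lies outside [1.03, 9.59], so reliability is low).

Prediction calculation:
ŷ = 13.8582 + 2.5967 × 21.52
ŷ = 69.7392

Reliability:
- Data range: x ∈ [1.03, 9.59]
- Prediction point: x = 21.52 is 11.93 units above the observed range → this is EXTRAPOLATION, not interpolation

Why that matters here:
- Real relationships often flatten, saturate, or turn nonlinear at extremes
- R² describes fit only over the sampled x values; it says nothing about behaviour beyond them

Report the number if required, but flag clearly that it is an extrapolation.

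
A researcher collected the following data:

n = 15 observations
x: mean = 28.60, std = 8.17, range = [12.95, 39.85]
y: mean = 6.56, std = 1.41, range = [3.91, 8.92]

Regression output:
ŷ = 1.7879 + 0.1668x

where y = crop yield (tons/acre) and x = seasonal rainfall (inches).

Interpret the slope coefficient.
For each additional inch of rainfall, predicted crop yield increases by approximately 0.1668 tons/acre.

The slope β₁ = 0.1668 gives the rate at which the fitted crop yield changes with rainfall.

Interpretation:
- Rainfall up by 1 inch → predicted crop yield increases by 0.1668 tons/acre
- The effect is assumed constant over the observed range of x (linearity)

The intercept β₀ = 1.7879 is the predicted crop yield when rainfall = 0; since the smallest observed x is 12.95, this is an extrapolation and mainly anchors the line.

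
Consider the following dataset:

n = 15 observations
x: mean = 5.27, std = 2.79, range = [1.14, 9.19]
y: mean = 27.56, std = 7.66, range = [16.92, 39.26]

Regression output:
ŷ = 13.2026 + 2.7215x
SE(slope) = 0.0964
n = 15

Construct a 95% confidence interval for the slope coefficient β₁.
The 95% CI for β₁ is (2.5132, 2.9298)

Confidence interval for the slope:

The 95% CI for β₁ is: β̂₁ ± t*(α/2, n-2) × SE(β̂₁)

Step 1: Find critical t-value
- Confidence level = 0.95
- Degrees of freedom = n - 2 = 15 - 2 = 13
- t*(α/2, 13) = 2.1604

Step 2: Calculate margin of error
Margin = 2.1604 × 0.0964 = 0.2083

Step 3: Construct interval
CI = 2.7215 ± 0.2083
CI = (2.5132, 2.9298)

Interpretation: each one-unit increase in x is associated with a change in mean y of between 2.5132 and 2.9298, with 95% confidence.
The interval does not include 0, suggesting a significant linear relationship.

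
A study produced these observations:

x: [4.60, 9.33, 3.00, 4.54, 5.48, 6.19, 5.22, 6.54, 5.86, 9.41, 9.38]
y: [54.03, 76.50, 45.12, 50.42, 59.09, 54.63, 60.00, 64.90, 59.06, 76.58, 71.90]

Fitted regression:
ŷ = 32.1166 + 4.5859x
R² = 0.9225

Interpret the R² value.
R² = 0.9225 means 92.25% of the variation in y is explained by the linear relationship with x. This indicates a strong fit.

The coefficient of determination R² is the fraction of the total variation in y that the fitted line accounts for.

Here R² = 0.9225:
- Explained: 92.25% of the variation in y
- Unexplained (residual): 100% − 92.25% = 7.75%
- Rule of thumb (below 0.3 weak; 0.3 to below 0.7 moderate; 0.7 and above strong) → strong

Note: R² never decreases when predictors are added, so it should not be used alone to compare models of different size.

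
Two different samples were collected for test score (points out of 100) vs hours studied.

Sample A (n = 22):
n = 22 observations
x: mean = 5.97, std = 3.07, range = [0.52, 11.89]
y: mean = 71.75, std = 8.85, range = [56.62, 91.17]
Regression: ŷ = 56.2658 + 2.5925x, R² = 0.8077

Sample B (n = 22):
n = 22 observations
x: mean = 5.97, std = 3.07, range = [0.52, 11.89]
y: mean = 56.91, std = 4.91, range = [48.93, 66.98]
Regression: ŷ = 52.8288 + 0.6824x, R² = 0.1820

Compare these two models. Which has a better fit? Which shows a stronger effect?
Model A has the better fit (R² = 0.8077 vs 0.1820). Model A shows the stronger effect (|β₁| = 2.5925 vs 0.6824).

Model Comparison:

Goodness of fit (R²):
- Model A: R² = 0.8077 → 80.77% of variance in test score explained
- Model B: R² = 0.1820 → 18.20% of variance in test score explained
- 0.8077 > 0.1820 → Model A has the better fit

Strength of effect — compare |β₁|:
- Model A: β₁ = 2.5925 → predicted test score rises 2.5925 points per additional hour of study time
- Model B: β₁ = 0.6824 → predicted test score rises 0.6824 points per additional hour of study time
- |2.5925| > |0.6824| → Model A shows the stronger marginal effect

Note: The two samples could reflect different populations, time periods, or measurement quality.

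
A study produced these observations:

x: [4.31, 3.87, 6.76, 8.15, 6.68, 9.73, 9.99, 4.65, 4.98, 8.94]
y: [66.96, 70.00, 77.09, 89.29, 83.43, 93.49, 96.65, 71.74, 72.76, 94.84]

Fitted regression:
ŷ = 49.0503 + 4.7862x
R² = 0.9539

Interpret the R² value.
The model explains 95.39% of the variance in y (R² = 0.9539), leaving 4.61% unexplained; the fit is strong.

R² (coefficient of determination) measures the proportion of variance in y explained by the regression model.

Here R² = 0.9539:
- Explained: 95.39% of the variation in y
- Unexplained (residual): 100% − 95.39% = 4.61%
- Rule of thumb (below 0.3 weak; 0.3 to below 0.7 moderate; 0.7 and above strong) → strong

Calculation: R² = 1 − (SS_res / SS_tot), where SS_res is the sum of squared residuals and SS_tot the total sum of squares.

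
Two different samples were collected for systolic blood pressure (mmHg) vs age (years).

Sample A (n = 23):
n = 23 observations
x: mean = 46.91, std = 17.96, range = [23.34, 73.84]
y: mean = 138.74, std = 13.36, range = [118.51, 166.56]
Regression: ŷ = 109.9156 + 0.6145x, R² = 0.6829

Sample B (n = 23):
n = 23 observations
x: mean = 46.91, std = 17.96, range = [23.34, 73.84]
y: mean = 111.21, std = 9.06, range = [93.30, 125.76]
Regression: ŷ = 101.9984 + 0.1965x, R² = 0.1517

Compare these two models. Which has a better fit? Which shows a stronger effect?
Model A has the better fit (R² = 0.6829 vs 0.1517). Model A shows the stronger effect (|β₁| = 0.6145 vs 0.1965).

Model Comparison:

Which explains more variance? (R²)
- Model A: R² = 0.6829 → 68.29% of variance in blood pressure explained
- Model B: R² = 0.1517 → 15.17% of variance in blood pressure explained
- 0.6829 > 0.1517 → Model A has the better fit

Which has the larger per-year effect? (|β₁|)
- Model A: β₁ = 0.6145 → predicted blood pressure rises 0.6145 mmHg per additional year of age
- Model B: β₁ = 0.1965 → predicted blood pressure rises 0.1965 mmHg per additional year of age
- |0.6145| > |0.1965| → Model A shows the stronger marginal effect

Notes:
- R² measures how tightly points cluster around the line; β₁ measures how steep the line is — they answer different questions.
- A better fit (higher R²) doesn't necessarily mean a more important relationship.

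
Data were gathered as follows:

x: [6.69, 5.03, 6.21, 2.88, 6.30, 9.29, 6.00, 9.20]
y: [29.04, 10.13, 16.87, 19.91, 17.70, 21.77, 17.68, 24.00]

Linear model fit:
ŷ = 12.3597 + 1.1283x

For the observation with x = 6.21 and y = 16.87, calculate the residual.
Residual = -2.4964

The residual is the difference between the actual value and the predicted value:

Residual = y - ŷ

Step 1: Calculate predicted value
ŷ = 12.3597 + 1.1283 × 6.21
ŷ = 19.3664

Step 2: Calculate residual
Residual = 16.87 - 19.3664
Residual = -2.4964

Interpretation: the model overestimates the actual value by 2.4964 at this point (negative residual → observation lies below the fitted line).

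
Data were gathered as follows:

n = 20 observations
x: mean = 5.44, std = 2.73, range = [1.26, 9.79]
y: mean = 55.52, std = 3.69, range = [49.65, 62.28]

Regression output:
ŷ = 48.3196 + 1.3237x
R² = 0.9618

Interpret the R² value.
The model explains 96.18% of the variance in y (R² = 0.9618), leaving 3.82% unexplained; the fit is strong.

The coefficient of determination R² is the fraction of the total variation in y that the fitted line accounts for.

Here R² = 0.9618:
- Explained: 96.18% of the variation in y
- Unexplained (residual): 100% − 96.18% = 3.82%
- Rule of thumb (below 0.3 weak; 0.3 to below 0.7 moderate; 0.7 and above strong) → strong

Note: R² says nothing about causation, and a high R² does not by itself mean the linear form is appropriate — check the residuals.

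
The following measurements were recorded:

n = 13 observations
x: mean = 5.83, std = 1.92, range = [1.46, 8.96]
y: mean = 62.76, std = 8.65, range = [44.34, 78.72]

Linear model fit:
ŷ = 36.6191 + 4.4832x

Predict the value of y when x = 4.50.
ŷ = 56.7935

Plug x = 4.50 into the fitted line:

ŷ = 36.6191 + 4.4832 × 4.50
ŷ = 36.6191 + 20.1744
ŷ = 56.7935

This is the fitted mean response at that x — an individual observation would come with a wider prediction interval.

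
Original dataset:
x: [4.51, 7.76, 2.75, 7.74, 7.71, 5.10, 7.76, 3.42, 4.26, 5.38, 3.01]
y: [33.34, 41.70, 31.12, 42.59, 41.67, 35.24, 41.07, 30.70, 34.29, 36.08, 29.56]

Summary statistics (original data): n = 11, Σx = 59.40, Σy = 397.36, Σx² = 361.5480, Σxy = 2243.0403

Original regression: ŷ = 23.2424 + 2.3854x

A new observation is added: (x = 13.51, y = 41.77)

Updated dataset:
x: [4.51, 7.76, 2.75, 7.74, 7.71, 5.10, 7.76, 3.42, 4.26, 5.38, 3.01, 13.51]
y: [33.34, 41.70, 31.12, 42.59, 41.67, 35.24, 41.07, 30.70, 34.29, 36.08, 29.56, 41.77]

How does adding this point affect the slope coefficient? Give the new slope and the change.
The slope changes from 2.3854 to 1.3779 (change of -1.0075, or -42.2%).

x = 13.51 lies well outside the original x-range [2.75, 7.76] (x̄ ≈ 5.40), so this observation has high leverage and can move the slope substantially.

Step 1: Update the sums with the new point (n goes from 11 to 12)
Σx  = 59.40 + 13.51 = 72.91
Σy  = 397.36 + 41.77 = 439.13
Σx² = 361.5480 + 13.51² = 361.5480 + 182.5201 = 544.0681
Σxy = 2243.0403 + 13.51×41.77 = 2243.0403 + 564.3127 = 2807.3530

Step 2: Recompute the slope with b₁ = (nΣxy − ΣxΣy) / (nΣx² − (Σx)²)
Numerator   = 12×2807.3530 − 72.91×439.13 = 33688.2360 − 32016.9683 = 1671.2677
Denominator = 12×544.0681 − 72.91² = 6528.8172 − 5315.8681 = 1212.9491
b₁(new) = 1671.2677 / 1212.9491 = 1.3779

(Same formula on the original sums: (11×2243.0403 − 59.40×397.36) / (11×361.5480 − 59.40²) = 1070.2593 / 448.6680 = 2.3854, matching the given fit.)

Step 3: Change in slope
Δβ₁ = 1.3779 − 2.3854 = -1.0075
Relative change = -1.0075 / 2.3854 × 100% = -42.2%
→ the slope decreases when the point is added.

A high-leverage point only changes the slope if it is off the original line; here y = 41.77 is below the original trend, so the slope decreases.
In practice: check such a point for data-entry or measurement error.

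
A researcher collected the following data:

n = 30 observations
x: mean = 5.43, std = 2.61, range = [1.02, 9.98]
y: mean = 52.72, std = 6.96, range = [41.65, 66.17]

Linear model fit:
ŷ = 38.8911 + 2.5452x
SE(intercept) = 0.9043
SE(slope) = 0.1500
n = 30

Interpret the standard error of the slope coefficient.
The slope 2.5452 is pinned down to within about ±0.1500 (one SE) by these data — relative uncertainty 5.9%, i.e. precise.

SE(β̂₁) = s / √Sxx, where s is the residual standard deviation and Sxx = Σ(x − x̄)². It is the yardstick for how far β̂₁ = 2.5452 could plausibly be from the true slope.

Relative precision:
- SE / |β̂₁| = 0.1500 / 2.5452 = 5.9%
- Rule of thumb (under 20%: precise; 20% to under 50%: moderately precise; 50% or more: imprecise) → precise

Rough 95% range (±2 SE): 2.5452 ± 0.3000 → (2.2452, 2.8452).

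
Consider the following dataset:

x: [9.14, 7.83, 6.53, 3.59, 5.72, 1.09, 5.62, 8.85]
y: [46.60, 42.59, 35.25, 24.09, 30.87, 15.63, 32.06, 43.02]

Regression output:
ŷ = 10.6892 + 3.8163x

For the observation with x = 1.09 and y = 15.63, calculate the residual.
Residual = 0.7810

The residual is the difference between the actual value and the predicted value:

Residual = y - ŷ

Step 1: Calculate predicted value
ŷ = 10.6892 + 3.8163 × 1.09
ŷ = 14.8490

Step 2: Calculate residual
Residual = 15.63 - 14.8490
Residual = 0.7810

Interpretation: the model underestimates the actual value by 0.7810 at this point (positive residual → observation lies above the fitted line).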